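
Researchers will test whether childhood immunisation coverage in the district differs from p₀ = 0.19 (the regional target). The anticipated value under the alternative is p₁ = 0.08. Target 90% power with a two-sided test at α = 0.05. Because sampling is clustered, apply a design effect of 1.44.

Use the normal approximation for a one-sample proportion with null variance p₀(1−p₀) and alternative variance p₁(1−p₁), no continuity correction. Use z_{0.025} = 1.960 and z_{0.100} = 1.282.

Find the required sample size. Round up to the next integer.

n = 149

n = [z_{α/2}·√(p₀q₀) + z_β·√(p₁q₁)]² / (p₁ − p₀)²
  = [1.960·√(0.19·0.81) + 1.282·√(0.08·0.92)]² / (-0.11)²
  = [1.960·0.3923 + 1.282·0.2713]² / 0.0121
  = [1.1167]² / 0.0121
  = 103.06
Design effect: 1.44 × 103.06 = 148.41.
Round up → n = 149.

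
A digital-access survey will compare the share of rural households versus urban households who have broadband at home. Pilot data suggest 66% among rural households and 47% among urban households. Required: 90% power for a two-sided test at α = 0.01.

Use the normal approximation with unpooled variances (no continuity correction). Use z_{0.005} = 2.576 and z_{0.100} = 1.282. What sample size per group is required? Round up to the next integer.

n = 196 per group

n = (z_{α/2} + z_β)² · [p₁(1−p₁) + p₂(1−p₂)] / (p₁ − p₂)²
  = (2.576 + 1.282)² · (0.66·0.34 + 0.47·0.53) / (0.19)²
  = (3.858)² · (0.2244 + 0.2491) / 0.0361
  = 14.8842 · 0.4735 / 0.0361
  = 195.23
Round up → n = 196 per group.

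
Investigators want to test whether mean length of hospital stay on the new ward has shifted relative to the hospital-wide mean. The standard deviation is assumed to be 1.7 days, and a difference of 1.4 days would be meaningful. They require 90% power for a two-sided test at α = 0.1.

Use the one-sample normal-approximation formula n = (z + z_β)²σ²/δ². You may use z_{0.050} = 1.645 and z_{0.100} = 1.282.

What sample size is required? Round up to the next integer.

n = (z_{α/2} + z_β)² · σ² / δ²
  = (1.645 + 1.282)² · 1.7² / 1.4²
  = 8.5673 · 2.89 / 1.96
  = 12.63
Round up → n = 13.

n = 13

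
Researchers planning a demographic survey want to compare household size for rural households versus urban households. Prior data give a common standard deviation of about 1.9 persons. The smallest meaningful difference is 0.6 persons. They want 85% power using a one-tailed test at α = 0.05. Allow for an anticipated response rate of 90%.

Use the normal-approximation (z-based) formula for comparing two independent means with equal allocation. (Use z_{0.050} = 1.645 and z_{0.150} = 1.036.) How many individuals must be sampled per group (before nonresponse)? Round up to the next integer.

n = 161 per group

n = (z_α + z_β)² · (σ₁² + σ₂²) / δ²
  = (1.645 + 1.036)² · (2·1.9² = 7.22) / 0.6²
  = 7.1878 · 7.22 / 0.36
  = 144.15
Adjust for 90% response: 144.15 / 0.90 = 160.17.
Round up → n = 161 per group.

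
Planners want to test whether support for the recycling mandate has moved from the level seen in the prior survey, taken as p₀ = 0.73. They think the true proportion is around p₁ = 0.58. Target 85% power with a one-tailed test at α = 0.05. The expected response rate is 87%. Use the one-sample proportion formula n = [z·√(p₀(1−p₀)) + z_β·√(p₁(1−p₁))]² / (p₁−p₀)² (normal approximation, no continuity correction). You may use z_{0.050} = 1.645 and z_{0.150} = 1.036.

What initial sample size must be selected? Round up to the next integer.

n = [z_α·√(p₀q₀) + z_β·√(p₁q₁)]² / (p₁ − p₀)²
  = [1.645·√(0.73·0.27) + 1.036·√(0.58·0.42)]² / (-0.15)²
  = [1.645·0.4440 + 1.036·0.4936]² / 0.0225
  = [1.2416]² / 0.0225
  = 68.52
Adjust for 87% response: 68.52 / 0.87 = 78.76.
Round up → n = 79.

n = 79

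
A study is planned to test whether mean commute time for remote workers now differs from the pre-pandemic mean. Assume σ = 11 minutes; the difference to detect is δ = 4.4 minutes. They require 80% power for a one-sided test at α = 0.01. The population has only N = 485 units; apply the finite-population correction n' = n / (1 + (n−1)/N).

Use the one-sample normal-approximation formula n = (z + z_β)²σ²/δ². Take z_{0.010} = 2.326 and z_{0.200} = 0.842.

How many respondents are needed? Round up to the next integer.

n = 56

n = (z_α + z_β)² · σ² / δ²
  = (2.326 + 0.842)² · 11² / 4.4²
  = 10.0362 · 121 / 19.36
  = 62.73
Finite-population correction (N = 485): 62.73 / (1 + (62.73 − 1)/485) = 55.64.
Round up → n = 56.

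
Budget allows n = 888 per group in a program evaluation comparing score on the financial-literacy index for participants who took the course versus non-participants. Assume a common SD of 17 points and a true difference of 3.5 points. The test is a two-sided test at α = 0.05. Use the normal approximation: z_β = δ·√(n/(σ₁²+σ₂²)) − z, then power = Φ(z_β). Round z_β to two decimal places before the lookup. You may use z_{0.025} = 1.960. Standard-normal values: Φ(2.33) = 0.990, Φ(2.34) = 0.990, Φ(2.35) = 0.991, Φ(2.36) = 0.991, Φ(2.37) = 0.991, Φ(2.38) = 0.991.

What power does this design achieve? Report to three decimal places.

Power ≈ 0.991

z_β = δ·√(n/(σ₁²+σ₂²)) − z_{α/2}
    = 3.5 · √(888/578) − 1.960
    = 3.5 · 1.23949 − 1.960
    = 4.3382 − 1.960 = 2.3782 → 2.38
Power = Φ(2.38) = 0.991.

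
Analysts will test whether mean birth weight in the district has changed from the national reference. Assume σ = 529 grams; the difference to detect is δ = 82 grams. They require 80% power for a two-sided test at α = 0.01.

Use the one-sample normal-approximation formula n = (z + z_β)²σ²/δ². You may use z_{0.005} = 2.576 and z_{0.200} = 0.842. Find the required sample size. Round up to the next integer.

n = (z_{α/2} + z_β)² · σ² / δ²
  = (2.576 + 0.842)² · 529² / 82²
  = 11.6827 · 279841 / 6724
  = 486.21
Round up → n = 487.

n = 487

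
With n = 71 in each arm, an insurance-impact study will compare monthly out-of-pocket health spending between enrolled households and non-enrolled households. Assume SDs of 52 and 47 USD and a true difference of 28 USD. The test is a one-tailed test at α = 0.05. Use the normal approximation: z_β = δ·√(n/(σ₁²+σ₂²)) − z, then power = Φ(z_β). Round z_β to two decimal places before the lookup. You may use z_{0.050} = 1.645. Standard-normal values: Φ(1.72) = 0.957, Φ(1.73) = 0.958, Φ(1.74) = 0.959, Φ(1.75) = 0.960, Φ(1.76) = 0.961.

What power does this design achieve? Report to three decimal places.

z_β = δ·√(n/(σ₁²+σ₂²)) − z_α
    = 28 · √(71/4913) − 1.645
    = 28 · 0.12021 − 1.645
    = 3.3660 − 1.645 = 1.7210 → 1.72
Power = Φ(1.72) = 0.957.

Power ≈ 0.957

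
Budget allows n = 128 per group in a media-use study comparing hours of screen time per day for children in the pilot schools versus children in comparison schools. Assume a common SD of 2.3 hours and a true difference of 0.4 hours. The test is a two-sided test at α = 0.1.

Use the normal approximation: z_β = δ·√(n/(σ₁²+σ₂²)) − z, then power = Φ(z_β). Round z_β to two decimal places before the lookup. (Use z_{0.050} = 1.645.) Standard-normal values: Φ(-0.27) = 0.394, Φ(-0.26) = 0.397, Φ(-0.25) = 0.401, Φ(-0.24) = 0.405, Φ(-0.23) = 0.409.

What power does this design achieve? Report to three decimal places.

Power ≈ 0.401

z_β = δ·√(n/(σ₁²+σ₂²)) − z_{α/2}
    = 0.4 · √(128/10.58) − 1.645
    = 0.4 · 3.47826 − 1.645
    = 1.3913 − 1.645 = -0.2537 → -0.25
Power = Φ(-0.25) = 0.401.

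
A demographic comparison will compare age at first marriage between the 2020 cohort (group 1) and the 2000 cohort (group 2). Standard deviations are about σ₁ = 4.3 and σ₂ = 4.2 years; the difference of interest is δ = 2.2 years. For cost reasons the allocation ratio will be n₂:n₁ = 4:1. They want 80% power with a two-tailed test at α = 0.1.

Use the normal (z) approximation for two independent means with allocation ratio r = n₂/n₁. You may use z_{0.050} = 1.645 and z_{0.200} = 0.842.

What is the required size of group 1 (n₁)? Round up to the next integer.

n₁ = 30

n₁ = (z_{α/2} + z_β)² · (σ₁² + σ₂²/r) / δ²
   = (1.645 + 0.842)² · (4.3² + 4.2²/4) / 2.2²
   = 6.1852 · (18.49 + 4.41) / 4.84
   = 6.1852 · 22.9 / 4.84
   = 29.26
Round up → n₁ = 30; n₂ = r·n₁ = 4 × 30 = 120.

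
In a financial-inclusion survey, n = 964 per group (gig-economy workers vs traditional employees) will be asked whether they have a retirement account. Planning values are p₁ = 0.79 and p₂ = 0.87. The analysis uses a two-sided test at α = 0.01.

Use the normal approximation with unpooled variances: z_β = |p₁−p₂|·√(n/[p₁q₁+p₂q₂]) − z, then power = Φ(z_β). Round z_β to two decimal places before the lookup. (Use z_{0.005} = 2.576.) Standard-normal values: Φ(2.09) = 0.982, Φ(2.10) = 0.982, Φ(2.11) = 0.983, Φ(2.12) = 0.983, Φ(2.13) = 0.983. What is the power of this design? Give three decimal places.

z_β = |p₁−p₂|·√(n/[p₁q₁+p₂q₂]) − z_{α/2}
    = 0.08 · √(964/0.2790) − 2.576
    = 0.08 · 58.7809 − 2.576
    = 4.7025 − 2.576 = 2.1265 → 2.13
Power = Φ(2.13) = 0.983.

Power ≈ 0.983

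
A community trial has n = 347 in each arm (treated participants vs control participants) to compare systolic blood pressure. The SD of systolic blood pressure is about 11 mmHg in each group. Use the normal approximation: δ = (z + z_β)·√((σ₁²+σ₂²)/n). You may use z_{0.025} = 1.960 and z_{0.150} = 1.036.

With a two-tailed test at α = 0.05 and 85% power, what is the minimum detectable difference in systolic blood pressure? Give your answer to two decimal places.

δ = (z_{α/2} + z_β) · √((σ₁²+σ₂²)/n)
  = (1.960 + 1.036) · √(242/347)
  = 2.996 · √0.69741
  = 2.996 · 0.8351
  = 2.5020

Minimum detectable difference ≈ 2.50 mmHg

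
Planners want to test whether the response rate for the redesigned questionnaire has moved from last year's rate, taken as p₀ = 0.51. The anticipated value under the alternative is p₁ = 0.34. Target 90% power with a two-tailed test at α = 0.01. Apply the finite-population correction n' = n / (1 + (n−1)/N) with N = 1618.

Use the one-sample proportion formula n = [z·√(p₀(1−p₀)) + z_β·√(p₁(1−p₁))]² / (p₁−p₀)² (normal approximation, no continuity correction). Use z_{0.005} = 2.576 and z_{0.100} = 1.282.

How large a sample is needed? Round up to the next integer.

n = [z_{α/2}·√(p₀q₀) + z_β·√(p₁q₁)]² / (p₁ − p₀)²
  = [2.576·√(0.51·0.49) + 1.282·√(0.34·0.66)]² / (-0.17)²
  = [2.576·0.4999 + 1.282·0.4737]² / 0.0289
  = [1.8950]² / 0.0289
  = 124.26
Finite-population correction (N = 1618): 124.26 / (1 + (124.26 − 1)/1618) = 115.47.
Round up → n = 116.

n = 116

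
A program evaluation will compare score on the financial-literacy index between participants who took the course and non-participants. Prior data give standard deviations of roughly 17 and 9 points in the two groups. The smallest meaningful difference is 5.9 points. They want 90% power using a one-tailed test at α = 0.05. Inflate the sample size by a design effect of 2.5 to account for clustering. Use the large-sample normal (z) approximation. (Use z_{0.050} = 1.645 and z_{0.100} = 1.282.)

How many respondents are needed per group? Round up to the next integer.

n = (z_α + z_β)² · (σ₁² + σ₂²) / δ²
  = (1.645 + 1.282)² · (17² + 9² = 370) / 5.9²
  = 8.5673 · 370 / 34.81
  = 91.06
Design effect: 2.5 × 91.06 = 227.66.
Round up → n = 228 per group.

n = 228 per group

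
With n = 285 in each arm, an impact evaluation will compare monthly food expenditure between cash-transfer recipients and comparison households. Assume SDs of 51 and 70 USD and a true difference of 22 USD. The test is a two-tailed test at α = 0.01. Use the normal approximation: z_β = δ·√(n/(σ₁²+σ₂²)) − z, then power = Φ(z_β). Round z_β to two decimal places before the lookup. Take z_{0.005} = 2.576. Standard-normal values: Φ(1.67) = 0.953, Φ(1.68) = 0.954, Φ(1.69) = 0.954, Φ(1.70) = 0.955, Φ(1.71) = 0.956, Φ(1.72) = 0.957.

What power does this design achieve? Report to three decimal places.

z_β = δ·√(n/(σ₁²+σ₂²)) − z_{α/2}
    = 22 · √(285/7501) − 2.576
    = 22 · 0.19492 − 2.576
    = 4.2883 − 2.576 = 1.7123 → 1.71
Power = Φ(1.71) = 0.956.

Power ≈ 0.956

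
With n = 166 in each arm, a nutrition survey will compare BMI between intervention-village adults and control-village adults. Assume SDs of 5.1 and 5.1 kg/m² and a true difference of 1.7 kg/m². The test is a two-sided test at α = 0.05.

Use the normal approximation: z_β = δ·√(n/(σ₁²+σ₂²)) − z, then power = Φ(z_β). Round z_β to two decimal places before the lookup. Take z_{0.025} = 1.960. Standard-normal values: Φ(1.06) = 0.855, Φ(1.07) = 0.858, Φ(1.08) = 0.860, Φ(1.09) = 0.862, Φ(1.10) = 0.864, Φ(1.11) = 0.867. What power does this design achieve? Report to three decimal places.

Power ≈ 0.860

z_β = δ·√(n/(σ₁²+σ₂²)) − z_{α/2}
    = 1.7 · √(166/52.02) − 1.960
    = 1.7 · 1.78636 − 1.960
    = 3.0368 − 1.960 = 1.0768 → 1.08
Power = Φ(1.08) = 0.860.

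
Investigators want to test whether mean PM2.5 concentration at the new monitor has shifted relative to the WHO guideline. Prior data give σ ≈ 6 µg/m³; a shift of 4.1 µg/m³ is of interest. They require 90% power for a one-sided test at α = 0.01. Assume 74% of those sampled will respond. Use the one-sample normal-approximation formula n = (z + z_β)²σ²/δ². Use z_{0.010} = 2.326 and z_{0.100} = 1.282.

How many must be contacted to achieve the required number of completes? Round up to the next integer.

n = (z_α + z_β)² · σ² / δ²
  = (2.326 + 1.282)² · 6² / 4.1²
  = 13.0177 · 36 / 16.81
  = 27.88
Adjust for 74% response: 27.88 / 0.74 = 37.67.
Round up → n = 38.

n = 38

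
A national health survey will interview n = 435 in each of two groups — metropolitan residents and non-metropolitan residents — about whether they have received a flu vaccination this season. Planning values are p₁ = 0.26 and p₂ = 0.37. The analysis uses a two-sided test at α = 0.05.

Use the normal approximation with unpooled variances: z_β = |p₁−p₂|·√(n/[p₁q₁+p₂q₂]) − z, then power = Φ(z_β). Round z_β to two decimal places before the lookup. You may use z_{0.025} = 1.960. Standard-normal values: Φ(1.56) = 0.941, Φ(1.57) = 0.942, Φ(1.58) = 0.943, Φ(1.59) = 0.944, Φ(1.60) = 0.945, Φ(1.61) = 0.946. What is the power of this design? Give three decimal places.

Power ≈ 0.941

z_β = |p₁−p₂|·√(n/[p₁q₁+p₂q₂]) − z_{α/2}
    = 0.11 · √(435/0.4255) − 1.960
    = 0.11 · 31.9738 − 1.960
    = 3.5171 − 1.960 = 1.5571 → 1.56
Power = Φ(1.56) = 0.941.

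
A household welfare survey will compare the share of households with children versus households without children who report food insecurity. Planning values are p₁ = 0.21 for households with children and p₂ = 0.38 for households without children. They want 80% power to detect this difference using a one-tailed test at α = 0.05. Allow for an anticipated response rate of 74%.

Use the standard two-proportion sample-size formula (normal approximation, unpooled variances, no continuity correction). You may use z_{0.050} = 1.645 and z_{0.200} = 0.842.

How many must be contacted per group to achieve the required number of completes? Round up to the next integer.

n = 117 per group

n = (z_α + z_β)² · [p₁(1−p₁) + p₂(1−p₂)] / (p₁ − p₂)²
  = (1.645 + 0.842)² · (0.21·0.79 + 0.38·0.62) / (-0.17)²
  = (2.487)² · (0.1659 + 0.2356) / 0.0289
  = 6.1852 · 0.4015 / 0.0289
  = 85.93
Adjust for 74% response: 85.93 / 0.74 = 116.12.
Round up → n = 117 per group.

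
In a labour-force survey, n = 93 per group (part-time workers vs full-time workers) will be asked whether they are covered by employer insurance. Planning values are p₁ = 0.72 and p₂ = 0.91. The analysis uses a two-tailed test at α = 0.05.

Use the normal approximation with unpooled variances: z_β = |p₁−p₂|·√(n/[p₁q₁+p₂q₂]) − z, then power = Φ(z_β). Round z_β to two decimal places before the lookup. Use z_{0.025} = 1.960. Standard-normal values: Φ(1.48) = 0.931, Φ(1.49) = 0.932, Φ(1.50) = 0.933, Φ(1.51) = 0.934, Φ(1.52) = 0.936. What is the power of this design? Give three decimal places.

z_β = |p₁−p₂|·√(n/[p₁q₁+p₂q₂]) − z_{α/2}
    = 0.19 · √(93/0.2835) − 1.960
    = 0.19 · 18.1119 − 1.960
    = 3.4413 − 1.960 = 1.4813 → 1.48
Power = Φ(1.48) = 0.931.

Power ≈ 0.931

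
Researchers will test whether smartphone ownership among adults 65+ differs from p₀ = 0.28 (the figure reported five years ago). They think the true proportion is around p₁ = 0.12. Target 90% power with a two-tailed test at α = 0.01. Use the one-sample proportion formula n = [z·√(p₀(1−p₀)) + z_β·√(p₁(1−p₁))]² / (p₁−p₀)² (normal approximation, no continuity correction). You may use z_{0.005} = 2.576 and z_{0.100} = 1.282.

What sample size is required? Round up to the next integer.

n = 97

n = [z_{α/2}·√(p₀q₀) + z_β·√(p₁q₁)]² / (p₁ − p₀)²
  = [2.576·√(0.28·0.72) + 1.282·√(0.12·0.88)]² / (-0.16)²
  = [2.576·0.4490 + 1.282·0.3250]² / 0.0256
  = [1.5732]² / 0.0256
  = 96.68
Round up → n = 97.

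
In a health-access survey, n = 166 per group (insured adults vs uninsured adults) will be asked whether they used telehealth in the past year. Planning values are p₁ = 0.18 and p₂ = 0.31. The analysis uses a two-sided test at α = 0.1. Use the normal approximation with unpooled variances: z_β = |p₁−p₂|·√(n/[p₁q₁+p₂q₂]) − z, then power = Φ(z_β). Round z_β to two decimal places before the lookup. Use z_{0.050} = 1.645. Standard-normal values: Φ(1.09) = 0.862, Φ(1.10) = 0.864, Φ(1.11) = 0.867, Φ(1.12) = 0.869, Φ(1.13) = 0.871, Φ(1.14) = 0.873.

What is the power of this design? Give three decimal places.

Power ≈ 0.873

z_β = |p₁−p₂|·√(n/[p₁q₁+p₂q₂]) − z_{α/2}
    = 0.13 · √(166/0.3615) − 1.645
    = 0.13 · 21.4289 − 1.645
    = 2.7858 − 1.645 = 1.1408 → 1.14
Power = Φ(1.14) = 0.873.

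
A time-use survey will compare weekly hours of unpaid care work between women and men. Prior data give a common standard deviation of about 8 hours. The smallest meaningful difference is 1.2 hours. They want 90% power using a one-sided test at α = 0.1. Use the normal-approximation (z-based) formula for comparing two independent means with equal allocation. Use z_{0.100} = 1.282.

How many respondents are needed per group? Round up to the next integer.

n = 585 per group

n = (z_α + z_β)² · (σ₁² + σ₂²) / δ²
  = (1.282 + 1.282)² · (2·8² = 128) / 1.2²
  = 6.5741 · 128 / 1.44
  = 584.36
Round up → n = 585 per group.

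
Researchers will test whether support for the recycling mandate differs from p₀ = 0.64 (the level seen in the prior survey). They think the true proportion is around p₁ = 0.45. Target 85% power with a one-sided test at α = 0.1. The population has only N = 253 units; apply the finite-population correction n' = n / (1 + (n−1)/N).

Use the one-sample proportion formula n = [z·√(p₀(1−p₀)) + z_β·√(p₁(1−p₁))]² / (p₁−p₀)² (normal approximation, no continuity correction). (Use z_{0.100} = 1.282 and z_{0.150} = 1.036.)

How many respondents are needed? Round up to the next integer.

n = 32

n = [z_α·√(p₀q₀) + z_β·√(p₁q₁)]² / (p₁ − p₀)²
  = [1.282·√(0.64·0.36) + 1.036·√(0.45·0.55)]² / (-0.19)²
  = [1.282·0.4800 + 1.036·0.4975]² / 0.0361
  = [1.1308]² / 0.0361
  = 35.42
Finite-population correction (N = 253): 35.42 / (1 + (35.42 − 1)/253) = 31.18.
Round up → n = 32.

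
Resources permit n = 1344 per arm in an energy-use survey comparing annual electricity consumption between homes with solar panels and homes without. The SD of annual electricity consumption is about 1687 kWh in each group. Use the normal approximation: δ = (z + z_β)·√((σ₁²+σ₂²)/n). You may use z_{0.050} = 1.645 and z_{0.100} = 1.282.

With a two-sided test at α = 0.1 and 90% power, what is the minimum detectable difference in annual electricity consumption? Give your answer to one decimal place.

Minimum detectable difference ≈ 190.5 kWh

δ = (z_{α/2} + z_β) · √((σ₁²+σ₂²)/n)
  = (1.645 + 1.282) · √(5691938/1344)
  = 2.927 · √4235.1
  = 2.927 · 65.0774
  = 190.4817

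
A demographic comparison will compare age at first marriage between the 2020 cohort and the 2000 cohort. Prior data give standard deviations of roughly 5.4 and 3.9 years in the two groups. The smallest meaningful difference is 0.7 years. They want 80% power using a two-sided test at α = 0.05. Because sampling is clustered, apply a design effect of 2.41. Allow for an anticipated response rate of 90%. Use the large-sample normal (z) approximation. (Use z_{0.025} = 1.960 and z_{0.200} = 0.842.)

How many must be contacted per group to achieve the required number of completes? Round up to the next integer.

n = 1904 per group

n = (z_{α/2} + z_β)² · (σ₁² + σ₂²) / δ²
  = (1.960 + 0.842)² · (5.4² + 3.9² = 44.37) / 0.7²
  = 7.8512 · 44.37 / 0.49
  = 710.93
Design effect: 2.41 × 710.93 = 1713.35.
Adjust for 90% response: 1713.35 / 0.90 = 1903.72.
Round up → n = 1904 per group.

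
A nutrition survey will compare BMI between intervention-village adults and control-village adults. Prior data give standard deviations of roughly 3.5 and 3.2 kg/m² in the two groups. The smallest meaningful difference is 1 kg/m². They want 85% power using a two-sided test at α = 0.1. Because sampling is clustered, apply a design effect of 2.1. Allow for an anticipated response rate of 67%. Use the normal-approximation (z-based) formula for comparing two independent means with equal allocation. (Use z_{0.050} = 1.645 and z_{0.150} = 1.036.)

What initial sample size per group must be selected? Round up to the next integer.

n = (z_{α/2} + z_β)² · (σ₁² + σ₂²) / δ²
  = (1.645 + 1.036)² · (3.5² + 3.2² = 22.49) / 1²
  = 7.1878 · 22.49 / 1
  = 161.65
Design effect: 2.1 × 161.65 = 339.47.
Adjust for 67% response: 339.47 / 0.67 = 506.67.
Round up → n = 507 per group.

n = 507 per group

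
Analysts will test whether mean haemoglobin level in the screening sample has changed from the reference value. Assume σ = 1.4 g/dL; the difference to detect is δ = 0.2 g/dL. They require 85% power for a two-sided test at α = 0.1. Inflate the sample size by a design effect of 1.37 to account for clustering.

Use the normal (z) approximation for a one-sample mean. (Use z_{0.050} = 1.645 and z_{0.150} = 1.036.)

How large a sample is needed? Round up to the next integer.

n = (z_{α/2} + z_β)² · σ² / δ²
  = (1.645 + 1.036)² · 1.4² / 0.2²
  = 7.1878 · 1.96 / 0.04
  = 352.20
Design effect: 1.37 × 352.20 = 482.51.
Round up → n = 483.

n = 483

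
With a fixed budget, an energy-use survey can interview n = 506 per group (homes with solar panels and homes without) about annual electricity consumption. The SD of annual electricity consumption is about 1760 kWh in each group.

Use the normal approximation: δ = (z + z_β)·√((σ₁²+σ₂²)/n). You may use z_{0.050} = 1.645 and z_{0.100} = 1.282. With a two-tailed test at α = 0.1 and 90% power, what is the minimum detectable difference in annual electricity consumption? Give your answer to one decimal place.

Minimum detectable difference ≈ 323.9 kWh

δ = (z_{α/2} + z_β) · √((σ₁²+σ₂²)/n)
  = (1.645 + 1.282) · √(6195200/506)
  = 2.927 · √12243.5
  = 2.927 · 110.6503
  = 323.8733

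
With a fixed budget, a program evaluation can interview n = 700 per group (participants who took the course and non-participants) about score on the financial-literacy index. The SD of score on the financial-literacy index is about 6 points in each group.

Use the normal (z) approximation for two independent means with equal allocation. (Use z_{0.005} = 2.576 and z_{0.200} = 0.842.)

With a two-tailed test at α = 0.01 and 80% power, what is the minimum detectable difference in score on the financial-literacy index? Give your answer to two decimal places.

δ = (z_{α/2} + z_β) · √((σ₁²+σ₂²)/n)
  = (2.576 + 0.842) · √(72/700)
  = 3.418 · √0.10286
  = 3.418 · 0.3207
  = 1.0962

Minimum detectable difference ≈ 1.10 points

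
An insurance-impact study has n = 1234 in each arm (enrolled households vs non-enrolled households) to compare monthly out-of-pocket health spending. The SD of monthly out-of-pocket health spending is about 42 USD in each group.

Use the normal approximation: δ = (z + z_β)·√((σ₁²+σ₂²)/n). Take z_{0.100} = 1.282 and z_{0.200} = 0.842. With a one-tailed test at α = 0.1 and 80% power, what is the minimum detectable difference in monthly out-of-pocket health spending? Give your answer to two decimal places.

Minimum detectable difference ≈ 3.59 USD

δ = (z_α + z_β) · √((σ₁²+σ₂²)/n)
  = (1.282 + 0.842) · √(3528/1234)
  = 2.124 · √2.859
  = 2.124 · 1.6909
  = 3.5914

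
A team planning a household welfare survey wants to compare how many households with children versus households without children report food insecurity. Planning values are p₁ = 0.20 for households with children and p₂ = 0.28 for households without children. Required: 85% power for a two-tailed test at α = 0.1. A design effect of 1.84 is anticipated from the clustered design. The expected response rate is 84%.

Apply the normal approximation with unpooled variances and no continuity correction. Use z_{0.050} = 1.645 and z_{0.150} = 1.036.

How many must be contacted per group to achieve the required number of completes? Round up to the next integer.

n = (z_{α/2} + z_β)² · [p₁(1−p₁) + p₂(1−p₂)] / (p₁ − p₂)²
  = (1.645 + 1.036)² · (0.20·0.80 + 0.28·0.72) / (-0.08)²
  = (2.681)² · (0.1600 + 0.2016) / 0.0064
  = 7.1878 · 0.3616 / 0.0064
  = 406.11
Design effect: 1.84 × 406.11 = 747.24.
Adjust for 84% response: 747.24 / 0.84 = 889.57.
Round up → n = 890 per group.

n = 890 per group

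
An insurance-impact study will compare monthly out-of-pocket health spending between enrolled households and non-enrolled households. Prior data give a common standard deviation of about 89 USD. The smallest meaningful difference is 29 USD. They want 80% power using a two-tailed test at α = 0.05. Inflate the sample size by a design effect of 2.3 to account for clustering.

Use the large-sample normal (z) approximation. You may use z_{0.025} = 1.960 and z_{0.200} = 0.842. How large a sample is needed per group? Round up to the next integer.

n = (z_{α/2} + z_β)² · (σ₁² + σ₂²) / δ²
  = (1.960 + 0.842)² · (2·89² = 15842) / 29²
  = 7.8512 · 15842 / 841
  = 147.89
Design effect: 2.3 × 147.89 = 340.16.
Round up → n = 341 per group.

n = 341 per group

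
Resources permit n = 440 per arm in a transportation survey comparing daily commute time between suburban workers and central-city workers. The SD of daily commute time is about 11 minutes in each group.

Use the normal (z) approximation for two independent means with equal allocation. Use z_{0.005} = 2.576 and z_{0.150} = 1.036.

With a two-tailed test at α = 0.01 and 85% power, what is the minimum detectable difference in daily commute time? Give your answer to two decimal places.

Minimum detectable difference ≈ 2.68 minutes

δ = (z_{α/2} + z_β) · √((σ₁²+σ₂²)/n)
  = (2.576 + 1.036) · √(242/440)
  = 3.612 · √0.55
  = 3.612 · 0.7416
  = 2.6787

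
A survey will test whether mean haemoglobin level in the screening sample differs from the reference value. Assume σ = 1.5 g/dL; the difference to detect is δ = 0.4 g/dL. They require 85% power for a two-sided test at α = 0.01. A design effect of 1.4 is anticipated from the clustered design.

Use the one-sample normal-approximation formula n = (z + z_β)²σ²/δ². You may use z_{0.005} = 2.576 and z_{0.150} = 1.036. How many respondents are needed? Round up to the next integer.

n = (z_{α/2} + z_β)² · σ² / δ²
  = (2.576 + 1.036)² · 1.5² / 0.4²
  = 13.0465 · 2.25 / 0.16
  = 183.47
Design effect: 1.4 × 183.47 = 256.85.
Round up → n = 257.

n = 257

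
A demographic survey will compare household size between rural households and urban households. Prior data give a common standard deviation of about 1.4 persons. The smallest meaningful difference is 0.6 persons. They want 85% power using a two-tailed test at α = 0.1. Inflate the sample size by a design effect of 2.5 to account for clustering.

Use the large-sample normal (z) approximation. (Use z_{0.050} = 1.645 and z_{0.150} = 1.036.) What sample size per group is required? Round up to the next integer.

n = (z_{α/2} + z_β)² · (σ₁² + σ₂²) / δ²
  = (1.645 + 1.036)² · (2·1.4² = 3.92) / 0.6²
  = 7.1878 · 3.92 / 0.36
  = 78.27
Design effect: 2.5 × 78.27 = 195.67.
Round up → n = 196 per group.

n = 196 per group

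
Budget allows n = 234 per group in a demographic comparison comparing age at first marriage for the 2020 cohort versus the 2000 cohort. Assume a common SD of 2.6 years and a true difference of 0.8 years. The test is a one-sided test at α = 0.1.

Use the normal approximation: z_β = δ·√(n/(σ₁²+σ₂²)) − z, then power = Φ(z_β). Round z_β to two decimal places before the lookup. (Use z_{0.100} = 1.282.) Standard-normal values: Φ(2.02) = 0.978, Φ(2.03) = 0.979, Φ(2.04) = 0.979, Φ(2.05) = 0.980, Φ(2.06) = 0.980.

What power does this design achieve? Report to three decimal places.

z_β = δ·√(n/(σ₁²+σ₂²)) − z_α
    = 0.8 · √(234/13.52) − 1.282
    = 0.8 · 4.16025 − 1.282
    = 3.3282 − 1.282 = 2.0462 → 2.05
Power = Φ(2.05) = 0.980.

Power ≈ 0.980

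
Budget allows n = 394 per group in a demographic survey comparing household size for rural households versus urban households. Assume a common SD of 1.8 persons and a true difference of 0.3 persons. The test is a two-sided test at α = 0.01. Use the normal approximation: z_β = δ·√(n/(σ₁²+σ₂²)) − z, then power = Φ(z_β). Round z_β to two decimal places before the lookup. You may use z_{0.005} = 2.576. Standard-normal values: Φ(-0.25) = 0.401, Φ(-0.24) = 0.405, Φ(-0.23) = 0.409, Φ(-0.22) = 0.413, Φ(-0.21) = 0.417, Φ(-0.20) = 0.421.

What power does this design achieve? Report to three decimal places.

z_β = δ·√(n/(σ₁²+σ₂²)) − z_{α/2}
    = 0.3 · √(394/6.48) − 2.576
    = 0.3 · 7.79759 − 2.576
    = 2.3393 − 2.576 = -0.2367 → -0.24
Power = Φ(-0.24) = 0.405.

Power ≈ 0.405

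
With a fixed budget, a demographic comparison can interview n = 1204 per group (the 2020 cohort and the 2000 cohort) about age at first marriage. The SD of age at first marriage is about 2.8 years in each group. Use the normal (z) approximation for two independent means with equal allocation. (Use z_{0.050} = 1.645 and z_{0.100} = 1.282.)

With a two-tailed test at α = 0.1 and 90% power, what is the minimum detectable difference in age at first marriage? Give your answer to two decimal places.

δ = (z_{α/2} + z_β) · √((σ₁²+σ₂²)/n)
  = (1.645 + 1.282) · √(15.68/1204)
  = 2.927 · √0.01302
  = 2.927 · 0.1141
  = 0.3340

Minimum detectable difference ≈ 0.33 years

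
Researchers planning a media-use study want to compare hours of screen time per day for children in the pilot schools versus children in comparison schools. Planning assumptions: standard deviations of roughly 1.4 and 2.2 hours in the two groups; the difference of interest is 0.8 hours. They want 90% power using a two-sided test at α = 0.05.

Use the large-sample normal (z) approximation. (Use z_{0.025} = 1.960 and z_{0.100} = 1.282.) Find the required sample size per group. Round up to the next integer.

n = 112 per group

n = (z_{α/2} + z_β)² · (σ₁² + σ₂²) / δ²
  = (1.960 + 1.282)² · (1.4² + 2.2² = 6.8) / 0.8²
  = 10.5106 · 6.8 / 0.64
  = 111.67
Round up → n = 112 per group.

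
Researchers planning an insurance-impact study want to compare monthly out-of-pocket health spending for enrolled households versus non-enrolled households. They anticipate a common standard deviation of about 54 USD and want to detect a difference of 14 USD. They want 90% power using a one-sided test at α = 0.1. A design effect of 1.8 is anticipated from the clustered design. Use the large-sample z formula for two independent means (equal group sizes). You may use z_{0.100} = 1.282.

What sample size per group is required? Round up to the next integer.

n = (z_α + z_β)² · (σ₁² + σ₂²) / δ²
  = (1.282 + 1.282)² · (2·54² = 5832) / 14²
  = 6.5741 · 5832 / 196
  = 195.61
Design effect: 1.8 × 195.61 = 352.10.
Round up → n = 353 per group.

n = 353 per group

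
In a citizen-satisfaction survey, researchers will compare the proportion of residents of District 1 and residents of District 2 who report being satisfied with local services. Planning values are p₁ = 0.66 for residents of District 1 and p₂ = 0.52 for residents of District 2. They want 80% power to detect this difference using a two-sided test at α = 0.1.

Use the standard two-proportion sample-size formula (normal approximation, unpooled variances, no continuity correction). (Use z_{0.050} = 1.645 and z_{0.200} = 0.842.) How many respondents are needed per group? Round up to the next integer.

n = 150 per group

n = (z_{α/2} + z_β)² · [p₁(1−p₁) + p₂(1−p₂)] / (p₁ − p₂)²
  = (1.645 + 0.842)² · (0.66·0.34 + 0.52·0.48) / (0.14)²
  = (2.487)² · (0.2244 + 0.2496) / 0.0196
  = 6.1852 · 0.4740 / 0.0196
  = 149.58
Round up → n = 150 per group.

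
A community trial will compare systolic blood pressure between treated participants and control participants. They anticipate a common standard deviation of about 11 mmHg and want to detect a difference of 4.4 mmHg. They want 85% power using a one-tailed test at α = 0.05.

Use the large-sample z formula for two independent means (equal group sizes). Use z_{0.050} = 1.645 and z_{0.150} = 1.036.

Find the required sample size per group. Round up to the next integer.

n = 90 per group

n = (z_α + z_β)² · (σ₁² + σ₂²) / δ²
  = (1.645 + 1.036)² · (2·11² = 242) / 4.4²
  = 7.1878 · 242 / 19.36
  = 89.85
Round up → n = 90 per group.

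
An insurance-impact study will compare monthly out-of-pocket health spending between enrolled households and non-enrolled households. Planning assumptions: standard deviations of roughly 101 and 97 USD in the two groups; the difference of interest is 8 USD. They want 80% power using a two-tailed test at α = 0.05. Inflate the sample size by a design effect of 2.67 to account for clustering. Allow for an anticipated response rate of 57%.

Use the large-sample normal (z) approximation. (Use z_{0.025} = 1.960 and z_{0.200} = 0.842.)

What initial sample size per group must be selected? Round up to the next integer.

n = 11269 per group

n = (z_{α/2} + z_β)² · (σ₁² + σ₂²) / δ²
  = (1.960 + 0.842)² · (101² + 97² = 19610) / 8²
  = 7.8512 · 19610 / 64
  = 2405.66
Design effect: 2.67 × 2405.66 = 6423.11.
Adjust for 57% response: 6423.11 / 0.57 = 11268.61.
Round up → n = 11269 per group.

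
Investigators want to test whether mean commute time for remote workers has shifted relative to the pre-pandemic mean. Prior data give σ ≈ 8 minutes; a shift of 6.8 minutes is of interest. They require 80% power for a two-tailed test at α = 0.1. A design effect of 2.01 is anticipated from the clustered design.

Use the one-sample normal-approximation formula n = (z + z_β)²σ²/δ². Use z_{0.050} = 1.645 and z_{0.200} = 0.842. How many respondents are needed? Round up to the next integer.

n = (z_{α/2} + z_β)² · σ² / δ²
  = (1.645 + 0.842)² · 8² / 6.8²
  = 6.1852 · 64 / 46.24
  = 8.56
Design effect: 2.01 × 8.56 = 17.21.
Round up → n = 18.

n = 18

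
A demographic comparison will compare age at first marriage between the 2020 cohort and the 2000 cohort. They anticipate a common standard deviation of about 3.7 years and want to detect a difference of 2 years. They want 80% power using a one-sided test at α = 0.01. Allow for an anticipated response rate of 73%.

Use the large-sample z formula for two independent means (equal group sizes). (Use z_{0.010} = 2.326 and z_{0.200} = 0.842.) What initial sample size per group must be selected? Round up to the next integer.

n = 95 per group

n = (z_α + z_β)² · (σ₁² + σ₂²) / δ²
  = (2.326 + 0.842)² · (2·3.7² = 27.38) / 2²
  = 10.0362 · 27.38 / 4
  = 68.70
Adjust for 73% response: 68.70 / 0.73 = 94.11.
Round up → n = 95 per group.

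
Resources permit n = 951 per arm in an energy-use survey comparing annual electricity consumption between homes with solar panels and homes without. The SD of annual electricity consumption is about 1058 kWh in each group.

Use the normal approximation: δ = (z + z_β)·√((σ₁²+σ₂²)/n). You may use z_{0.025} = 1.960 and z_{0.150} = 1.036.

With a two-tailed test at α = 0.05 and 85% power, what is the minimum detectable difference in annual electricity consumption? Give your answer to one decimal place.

Minimum detectable difference ≈ 145.4 kWh

δ = (z_{α/2} + z_β) · √((σ₁²+σ₂²)/n)
  = (1.960 + 1.036) · √(2238728/951)
  = 2.996 · √2354.1
  = 2.996 · 48.5188
  = 145.3624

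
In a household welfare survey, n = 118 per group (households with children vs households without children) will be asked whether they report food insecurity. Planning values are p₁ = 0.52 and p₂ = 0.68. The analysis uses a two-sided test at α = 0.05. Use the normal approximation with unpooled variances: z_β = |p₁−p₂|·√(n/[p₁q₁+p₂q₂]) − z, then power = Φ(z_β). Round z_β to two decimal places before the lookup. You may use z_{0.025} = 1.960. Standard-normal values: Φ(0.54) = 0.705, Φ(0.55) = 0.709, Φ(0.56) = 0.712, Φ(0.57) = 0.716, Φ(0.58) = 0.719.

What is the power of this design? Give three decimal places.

Power ≈ 0.719

z_β = |p₁−p₂|·√(n/[p₁q₁+p₂q₂]) − z_{α/2}
    = 0.16 · √(118/0.4672) − 1.960
    = 0.16 · 15.8924 − 1.960
    = 2.5428 − 1.960 = 0.5828 → 0.58
Power = Φ(0.58) = 0.719.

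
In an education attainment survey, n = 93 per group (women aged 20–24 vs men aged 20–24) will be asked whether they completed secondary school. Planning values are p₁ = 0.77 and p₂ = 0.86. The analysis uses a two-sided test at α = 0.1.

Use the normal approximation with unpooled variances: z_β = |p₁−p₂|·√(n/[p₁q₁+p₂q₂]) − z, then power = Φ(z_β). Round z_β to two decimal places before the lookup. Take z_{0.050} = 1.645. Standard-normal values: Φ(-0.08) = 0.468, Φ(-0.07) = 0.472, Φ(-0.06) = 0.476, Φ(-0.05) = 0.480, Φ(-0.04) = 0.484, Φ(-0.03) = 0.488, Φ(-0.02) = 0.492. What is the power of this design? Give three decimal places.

z_β = |p₁−p₂|·√(n/[p₁q₁+p₂q₂]) − z_{α/2}
    = 0.09 · √(93/0.2975) − 1.645
    = 0.09 · 17.6806 − 1.645
    = 1.5913 − 1.645 = -0.0537 → -0.05
Power = Φ(-0.05) = 0.480.

Power ≈ 0.480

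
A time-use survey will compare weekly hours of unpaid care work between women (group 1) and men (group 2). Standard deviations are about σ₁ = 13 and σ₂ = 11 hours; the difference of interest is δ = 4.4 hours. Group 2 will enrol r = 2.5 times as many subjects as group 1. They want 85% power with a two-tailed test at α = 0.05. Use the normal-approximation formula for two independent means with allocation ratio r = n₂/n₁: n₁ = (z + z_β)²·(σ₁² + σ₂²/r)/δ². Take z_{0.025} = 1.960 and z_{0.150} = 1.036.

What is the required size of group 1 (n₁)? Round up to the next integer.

n₁ = 101

n₁ = (z_{α/2} + z_β)² · (σ₁² + σ₂²/r) / δ²
   = (1.960 + 1.036)² · (13² + 11²/2.5) / 4.4²
   = 8.9760 · (169 + 48.4) / 19.36
   = 8.9760 · 217.4 / 19.36
   = 100.79
Round up → n₁ = 101; n₂ = r·n₁ = 2.5 × 101 = 253.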